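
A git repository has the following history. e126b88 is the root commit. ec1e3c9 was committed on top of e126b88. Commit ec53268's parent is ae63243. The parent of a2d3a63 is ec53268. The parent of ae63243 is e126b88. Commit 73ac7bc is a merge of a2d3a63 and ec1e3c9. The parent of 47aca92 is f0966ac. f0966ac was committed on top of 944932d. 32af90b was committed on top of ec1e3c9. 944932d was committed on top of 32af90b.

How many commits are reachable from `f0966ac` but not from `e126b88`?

Reachable from f0966ac: {32af90b, 944932d, e126b88, ec1e3c9, f0966ac}.
Reachable from e126b88: {e126b88}.
In f0966ac's history but not e126b88's: {32af90b, 944932d, ec1e3c9, f0966ac} — 4 commits.

4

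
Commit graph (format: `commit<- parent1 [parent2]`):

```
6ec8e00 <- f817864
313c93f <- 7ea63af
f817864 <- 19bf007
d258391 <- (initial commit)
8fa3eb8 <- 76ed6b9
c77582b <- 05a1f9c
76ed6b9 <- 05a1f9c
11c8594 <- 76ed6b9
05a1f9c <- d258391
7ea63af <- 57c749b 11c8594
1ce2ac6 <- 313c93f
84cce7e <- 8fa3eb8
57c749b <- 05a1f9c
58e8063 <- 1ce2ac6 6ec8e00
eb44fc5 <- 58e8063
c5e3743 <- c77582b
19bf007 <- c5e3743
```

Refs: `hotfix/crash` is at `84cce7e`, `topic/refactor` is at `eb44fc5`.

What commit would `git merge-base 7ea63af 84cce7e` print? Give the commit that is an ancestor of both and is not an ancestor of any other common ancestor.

Ancestors of 7ea63af: {05a1f9c, 11c8594, 57c749b, 76ed6b9, 7ea63af, d258391}.
Ancestors of 84cce7e: {05a1f9c, 76ed6b9, 84cce7e, 8fa3eb8, d258391}.
Common ancestors: {05a1f9c, 76ed6b9, d258391}.
Among these, 76ed6b9 is not an ancestor of any other common ancestor — it is the merge base.

76ed6b9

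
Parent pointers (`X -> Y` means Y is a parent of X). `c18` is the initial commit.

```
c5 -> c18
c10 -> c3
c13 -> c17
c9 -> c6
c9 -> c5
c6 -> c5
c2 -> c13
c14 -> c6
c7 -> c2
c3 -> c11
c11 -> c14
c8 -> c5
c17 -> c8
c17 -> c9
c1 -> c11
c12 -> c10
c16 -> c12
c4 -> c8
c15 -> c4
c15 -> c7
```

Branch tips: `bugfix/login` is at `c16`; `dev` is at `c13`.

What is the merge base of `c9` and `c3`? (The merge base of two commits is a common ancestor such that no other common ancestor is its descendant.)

c6

Ancestors of c9: {c18, c5, c6, c9}.
Ancestors of c3: {c11, c14, c18, c3, c5, c6}.
Common ancestors: {c18, c5, c6}.
Among these, c6 is not an ancestor of any other common ancestor — it is the merge base.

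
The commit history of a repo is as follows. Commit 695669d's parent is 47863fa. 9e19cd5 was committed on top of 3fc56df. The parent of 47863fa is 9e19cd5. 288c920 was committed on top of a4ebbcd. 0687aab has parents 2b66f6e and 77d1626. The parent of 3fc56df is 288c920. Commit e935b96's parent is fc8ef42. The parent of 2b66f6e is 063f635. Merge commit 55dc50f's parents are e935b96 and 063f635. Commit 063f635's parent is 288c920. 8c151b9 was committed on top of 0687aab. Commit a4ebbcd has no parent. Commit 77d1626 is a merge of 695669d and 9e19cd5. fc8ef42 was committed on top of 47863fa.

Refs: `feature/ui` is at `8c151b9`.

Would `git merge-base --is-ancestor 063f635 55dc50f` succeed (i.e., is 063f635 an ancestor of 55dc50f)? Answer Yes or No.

Yes

Ancestors of 55dc50f (commits reachable by following parents): {063f635, 288c920, 3fc56df, 47863fa, 55dc50f, 9e19cd5, a4ebbcd, e935b96, fc8ef42}.
063f635 is in that set, so it is an ancestor of 55dc50f.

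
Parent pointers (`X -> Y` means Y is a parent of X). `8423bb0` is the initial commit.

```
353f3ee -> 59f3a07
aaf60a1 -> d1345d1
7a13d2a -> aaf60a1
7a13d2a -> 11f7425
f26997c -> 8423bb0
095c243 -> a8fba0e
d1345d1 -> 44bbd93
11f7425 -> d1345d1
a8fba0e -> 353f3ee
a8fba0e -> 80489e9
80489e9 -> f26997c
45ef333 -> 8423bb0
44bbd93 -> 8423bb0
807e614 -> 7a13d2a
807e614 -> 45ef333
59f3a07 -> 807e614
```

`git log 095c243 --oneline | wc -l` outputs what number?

Walking parent pointers from 095c243: reachable set = {095c243, 11f7425, 353f3ee, 44bbd93, 45ef333, 59f3a07, 7a13d2a, 80489e9, 807e614, 8423bb0, a8fba0e, aaf60a1, d1345d1, f26997c}.
That is 14 commits.

14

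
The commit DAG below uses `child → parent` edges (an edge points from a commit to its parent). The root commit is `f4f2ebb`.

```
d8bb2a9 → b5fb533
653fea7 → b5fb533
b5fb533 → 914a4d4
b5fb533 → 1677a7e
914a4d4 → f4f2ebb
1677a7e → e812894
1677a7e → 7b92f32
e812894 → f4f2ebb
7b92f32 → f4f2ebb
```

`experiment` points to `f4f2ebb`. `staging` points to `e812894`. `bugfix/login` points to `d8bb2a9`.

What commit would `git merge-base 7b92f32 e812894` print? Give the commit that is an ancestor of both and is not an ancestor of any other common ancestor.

Ancestors of 7b92f32: {7b92f32, f4f2ebb}.
Ancestors of e812894: {e812894, f4f2ebb}.
Common ancestors: {f4f2ebb}.
The only common ancestor is f4f2ebb, so it is the merge base.

f4f2ebb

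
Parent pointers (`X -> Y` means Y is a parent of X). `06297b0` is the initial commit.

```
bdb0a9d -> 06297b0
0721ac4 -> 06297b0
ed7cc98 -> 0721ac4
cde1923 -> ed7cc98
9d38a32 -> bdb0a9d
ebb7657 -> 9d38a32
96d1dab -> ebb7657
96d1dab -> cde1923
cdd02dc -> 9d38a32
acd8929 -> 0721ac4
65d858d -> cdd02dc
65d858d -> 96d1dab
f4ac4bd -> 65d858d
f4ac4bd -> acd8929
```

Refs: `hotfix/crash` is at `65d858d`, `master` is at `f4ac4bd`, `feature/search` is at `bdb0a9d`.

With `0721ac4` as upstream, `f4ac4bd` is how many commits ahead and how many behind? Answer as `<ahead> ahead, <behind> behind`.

Reachable from f4ac4bd: {06297b0, 0721ac4, 65d858d, 96d1dab, 9d38a32, acd8929, bdb0a9d, cdd02dc, cde1923, ebb7657, ed7cc98, f4ac4bd}.
Reachable from 0721ac4: {06297b0, 0721ac4}.
Only in f4ac4bd's history (ahead): {65d858d, 96d1dab, 9d38a32, acd8929, bdb0a9d, cdd02dc, cde1923, ebb7657, ed7cc98, f4ac4bd} — 10.
Only in 0721ac4's history (behind): {} — 0.

10 ahead, 0 behind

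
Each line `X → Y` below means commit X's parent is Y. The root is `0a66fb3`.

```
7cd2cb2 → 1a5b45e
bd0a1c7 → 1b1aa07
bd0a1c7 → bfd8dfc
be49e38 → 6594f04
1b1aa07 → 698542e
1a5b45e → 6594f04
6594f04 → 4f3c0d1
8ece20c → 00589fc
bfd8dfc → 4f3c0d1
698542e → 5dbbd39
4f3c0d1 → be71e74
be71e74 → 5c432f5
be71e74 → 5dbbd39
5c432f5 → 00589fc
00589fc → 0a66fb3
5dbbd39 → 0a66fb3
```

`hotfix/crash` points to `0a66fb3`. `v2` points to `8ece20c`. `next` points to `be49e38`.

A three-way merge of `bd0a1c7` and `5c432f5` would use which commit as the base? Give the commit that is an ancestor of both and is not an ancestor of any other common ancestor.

5c432f5

Ancestors of bd0a1c7: {00589fc, 0a66fb3, 1b1aa07, 4f3c0d1, 5c432f5, 5dbbd39, 698542e, bd0a1c7, be71e74, bfd8dfc}.
Ancestors of 5c432f5: {00589fc, 0a66fb3, 5c432f5}.
Common ancestors: {00589fc, 0a66fb3, 5c432f5}.
Among these, 5c432f5 is not an ancestor of any other common ancestor — it is the merge base.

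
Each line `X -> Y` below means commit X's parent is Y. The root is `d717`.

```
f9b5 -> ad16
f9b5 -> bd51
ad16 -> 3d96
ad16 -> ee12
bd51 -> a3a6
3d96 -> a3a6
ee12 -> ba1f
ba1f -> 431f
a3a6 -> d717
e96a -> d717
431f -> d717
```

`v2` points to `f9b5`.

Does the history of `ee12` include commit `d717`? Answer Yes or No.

Ancestors of ee12 (commits reachable by following parents): {431f, ba1f, d717, ee12}.
d717 is in that set, so it is an ancestor of ee12.

Yes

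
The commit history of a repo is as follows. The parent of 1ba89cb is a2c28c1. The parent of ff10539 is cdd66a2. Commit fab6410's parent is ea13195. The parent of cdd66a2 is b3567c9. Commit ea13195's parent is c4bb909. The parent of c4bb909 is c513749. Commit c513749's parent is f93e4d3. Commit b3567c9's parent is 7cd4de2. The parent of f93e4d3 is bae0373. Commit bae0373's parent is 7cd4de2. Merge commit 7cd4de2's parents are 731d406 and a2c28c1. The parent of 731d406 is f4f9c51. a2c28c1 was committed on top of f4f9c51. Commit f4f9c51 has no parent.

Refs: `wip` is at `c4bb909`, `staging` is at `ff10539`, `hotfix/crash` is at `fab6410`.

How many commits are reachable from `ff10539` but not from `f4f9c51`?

6

Reachable from ff10539: {731d406, 7cd4de2, a2c28c1, b3567c9, cdd66a2, f4f9c51, ff10539}.
Reachable from f4f9c51: {f4f9c51}.
In ff10539's history but not f4f9c51's: {731d406, 7cd4de2, a2c28c1, b3567c9, cdd66a2, ff10539} — 6 commits.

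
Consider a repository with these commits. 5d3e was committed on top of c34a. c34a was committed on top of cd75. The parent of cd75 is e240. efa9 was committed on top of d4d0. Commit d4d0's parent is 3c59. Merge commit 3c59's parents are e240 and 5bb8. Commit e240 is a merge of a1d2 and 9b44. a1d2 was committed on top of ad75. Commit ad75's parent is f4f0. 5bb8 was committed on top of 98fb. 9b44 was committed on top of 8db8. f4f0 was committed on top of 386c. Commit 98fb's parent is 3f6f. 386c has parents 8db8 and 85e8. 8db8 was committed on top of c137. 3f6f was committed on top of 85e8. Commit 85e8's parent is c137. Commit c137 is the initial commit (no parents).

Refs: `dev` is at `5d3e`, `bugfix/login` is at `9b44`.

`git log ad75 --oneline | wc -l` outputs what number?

6

Walking parent pointers from ad75: reachable set = {386c, 85e8, 8db8, ad75, c137, f4f0}.
That is 6 commits.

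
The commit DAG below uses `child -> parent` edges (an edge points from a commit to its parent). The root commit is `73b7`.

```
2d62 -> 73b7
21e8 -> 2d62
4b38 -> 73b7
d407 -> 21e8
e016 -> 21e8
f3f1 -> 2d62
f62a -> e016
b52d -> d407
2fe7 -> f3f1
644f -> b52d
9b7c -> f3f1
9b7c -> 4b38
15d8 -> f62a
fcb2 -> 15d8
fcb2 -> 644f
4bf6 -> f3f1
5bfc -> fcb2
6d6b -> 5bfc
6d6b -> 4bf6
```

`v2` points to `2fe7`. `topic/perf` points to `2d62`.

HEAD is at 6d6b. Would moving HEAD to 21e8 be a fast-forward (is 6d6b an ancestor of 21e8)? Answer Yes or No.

A fast-forward from 6d6b to 21e8 is possible iff 6d6b is an ancestor of 21e8.
Ancestors of 21e8: {21e8, 2d62, 73b7}.
6d6b is not among them, so fast-forward is not possible.

No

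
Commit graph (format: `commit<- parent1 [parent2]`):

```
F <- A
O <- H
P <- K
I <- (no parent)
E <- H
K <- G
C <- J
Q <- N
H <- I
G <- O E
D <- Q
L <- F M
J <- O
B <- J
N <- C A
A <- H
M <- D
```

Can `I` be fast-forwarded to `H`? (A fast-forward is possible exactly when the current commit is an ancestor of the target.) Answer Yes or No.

A fast-forward from I to H is possible iff I is an ancestor of H.
Ancestors of H: {H, I}.
I is among them, so fast-forward is possible.

Yes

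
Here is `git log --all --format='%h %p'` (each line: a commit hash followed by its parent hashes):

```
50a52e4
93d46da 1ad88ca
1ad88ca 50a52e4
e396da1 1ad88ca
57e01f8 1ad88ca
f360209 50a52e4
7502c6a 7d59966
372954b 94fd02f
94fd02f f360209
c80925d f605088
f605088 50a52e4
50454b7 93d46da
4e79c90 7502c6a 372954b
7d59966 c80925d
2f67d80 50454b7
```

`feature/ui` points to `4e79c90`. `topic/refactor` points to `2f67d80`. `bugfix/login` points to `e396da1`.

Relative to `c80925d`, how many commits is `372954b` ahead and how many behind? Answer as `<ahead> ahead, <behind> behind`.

Reachable from 372954b: {372954b, 50a52e4, 94fd02f, f360209}.
Reachable from c80925d: {50a52e4, c80925d, f605088}.
Only in 372954b's history (ahead): {372954b, 94fd02f, f360209} — 3.
Only in c80925d's history (behind): {c80925d, f605088} — 2.

3 ahead, 2 behind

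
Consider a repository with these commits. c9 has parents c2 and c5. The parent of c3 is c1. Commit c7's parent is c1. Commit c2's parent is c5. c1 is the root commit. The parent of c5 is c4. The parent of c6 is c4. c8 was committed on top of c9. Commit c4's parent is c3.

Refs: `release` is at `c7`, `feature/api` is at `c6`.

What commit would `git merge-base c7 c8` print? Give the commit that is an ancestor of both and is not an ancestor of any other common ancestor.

Ancestors of c7: {c1, c7}.
Ancestors of c8: {c1, c2, c3, c4, c5, c8, c9}.
Common ancestors: {c1}.
The only common ancestor is c1, so it is the merge base.

c1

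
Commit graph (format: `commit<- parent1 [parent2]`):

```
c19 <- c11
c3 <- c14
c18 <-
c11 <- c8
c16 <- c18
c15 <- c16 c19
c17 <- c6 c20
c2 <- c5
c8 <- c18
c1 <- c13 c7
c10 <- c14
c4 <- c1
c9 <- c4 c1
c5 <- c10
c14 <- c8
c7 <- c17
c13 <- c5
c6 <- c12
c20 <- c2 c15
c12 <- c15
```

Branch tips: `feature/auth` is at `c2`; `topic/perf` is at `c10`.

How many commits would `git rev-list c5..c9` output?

Reachable from c9: {c1, c10, c11, c12, c13, c14, c15, c16, c17, c18, c19, c2, c20, c4, c5, c6, c7, c8, c9}.
Reachable from c5: {c10, c14, c18, c5, c8}.
In c9's history but not c5's: {c1, c11, c12, c13, c15, c16, c17, c19, c2, c20, c4, c6, c7, c9} — 14 commits.

14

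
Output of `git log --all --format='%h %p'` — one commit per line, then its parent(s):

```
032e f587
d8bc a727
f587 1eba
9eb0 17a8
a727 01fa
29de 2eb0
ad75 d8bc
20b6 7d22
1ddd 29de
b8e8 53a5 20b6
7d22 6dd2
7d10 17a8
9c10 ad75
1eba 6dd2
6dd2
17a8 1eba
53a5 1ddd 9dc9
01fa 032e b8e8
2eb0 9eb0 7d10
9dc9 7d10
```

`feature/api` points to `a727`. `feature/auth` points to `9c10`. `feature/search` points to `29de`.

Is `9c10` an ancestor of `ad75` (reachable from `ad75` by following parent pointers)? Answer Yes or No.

No

Ancestors of ad75: {01fa, 032e, 17a8, 1ddd, 1eba, 20b6, 29de, 2eb0, 53a5, 6dd2, 7d10, 7d22, 9dc9, 9eb0, a727, ad75, b8e8, d8bc, f587}.
9c10 is not in that set, so it is not an ancestor of ad75.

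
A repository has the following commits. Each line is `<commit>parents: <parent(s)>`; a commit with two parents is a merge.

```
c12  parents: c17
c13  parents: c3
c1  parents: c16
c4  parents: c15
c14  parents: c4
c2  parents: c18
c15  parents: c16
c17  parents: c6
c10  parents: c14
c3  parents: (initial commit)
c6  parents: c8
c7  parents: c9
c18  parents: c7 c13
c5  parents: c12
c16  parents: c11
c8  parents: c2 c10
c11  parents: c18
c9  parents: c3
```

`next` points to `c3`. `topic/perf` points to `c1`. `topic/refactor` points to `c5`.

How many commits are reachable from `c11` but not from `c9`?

Reachable from c11: {c11, c13, c18, c3, c7, c9}.
Reachable from c9: {c3, c9}.
In c11's history but not c9's: {c11, c13, c18, c7} — 4 commits.

4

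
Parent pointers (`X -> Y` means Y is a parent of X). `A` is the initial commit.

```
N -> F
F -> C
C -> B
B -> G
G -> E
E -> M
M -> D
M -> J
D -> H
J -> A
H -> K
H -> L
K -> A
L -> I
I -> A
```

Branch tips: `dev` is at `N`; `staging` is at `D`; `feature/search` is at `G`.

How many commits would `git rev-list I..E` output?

7

Reachable from E: {A, D, E, H, I, J, K, L, M}.
Reachable from I: {A, I}.
In E's history but not I's: {D, E, H, J, K, L, M} — 7 commits.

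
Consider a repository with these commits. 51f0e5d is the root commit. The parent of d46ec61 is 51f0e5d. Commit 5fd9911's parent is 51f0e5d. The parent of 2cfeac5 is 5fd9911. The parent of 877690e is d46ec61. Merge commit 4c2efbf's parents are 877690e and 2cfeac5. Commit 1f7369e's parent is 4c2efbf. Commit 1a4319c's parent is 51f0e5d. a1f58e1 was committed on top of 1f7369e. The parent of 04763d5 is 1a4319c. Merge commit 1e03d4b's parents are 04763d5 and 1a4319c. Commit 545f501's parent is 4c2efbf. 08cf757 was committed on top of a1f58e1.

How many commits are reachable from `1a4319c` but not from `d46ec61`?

Reachable from 1a4319c: {1a4319c, 51f0e5d}.
Reachable from d46ec61: {51f0e5d, d46ec61}.
In 1a4319c's history but not d46ec61's: {1a4319c} — 1 commit.

1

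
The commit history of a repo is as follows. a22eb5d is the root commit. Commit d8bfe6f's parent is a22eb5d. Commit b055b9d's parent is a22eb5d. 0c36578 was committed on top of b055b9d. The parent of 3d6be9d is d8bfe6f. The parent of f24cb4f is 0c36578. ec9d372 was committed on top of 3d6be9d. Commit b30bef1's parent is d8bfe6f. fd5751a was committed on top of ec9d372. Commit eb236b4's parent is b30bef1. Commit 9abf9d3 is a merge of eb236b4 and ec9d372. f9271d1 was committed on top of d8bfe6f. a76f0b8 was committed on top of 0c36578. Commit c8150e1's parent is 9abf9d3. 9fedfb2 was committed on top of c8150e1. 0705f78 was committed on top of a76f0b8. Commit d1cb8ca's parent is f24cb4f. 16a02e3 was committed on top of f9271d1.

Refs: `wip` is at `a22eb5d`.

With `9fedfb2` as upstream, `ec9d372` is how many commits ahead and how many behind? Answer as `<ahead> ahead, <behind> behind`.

Reachable from ec9d372: {3d6be9d, a22eb5d, d8bfe6f, ec9d372}.
Reachable from 9fedfb2: {3d6be9d, 9abf9d3, 9fedfb2, a22eb5d, b30bef1, c8150e1, d8bfe6f, eb236b4, ec9d372}.
Only in ec9d372's history (ahead): {} — 0.
Only in 9fedfb2's history (behind): {9abf9d3, 9fedfb2, b30bef1, c8150e1, eb236b4} — 5.

0 ahead, 5 behind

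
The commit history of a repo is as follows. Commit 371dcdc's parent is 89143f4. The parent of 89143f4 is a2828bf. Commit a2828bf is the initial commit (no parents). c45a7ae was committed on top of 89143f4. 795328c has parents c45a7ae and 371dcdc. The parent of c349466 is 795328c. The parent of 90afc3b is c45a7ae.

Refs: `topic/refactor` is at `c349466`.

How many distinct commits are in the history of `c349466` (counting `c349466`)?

6

Walking parent pointers from c349466: reachable set = {371dcdc, 795328c, 89143f4, a2828bf, c349466, c45a7ae}.
That is 6 commits.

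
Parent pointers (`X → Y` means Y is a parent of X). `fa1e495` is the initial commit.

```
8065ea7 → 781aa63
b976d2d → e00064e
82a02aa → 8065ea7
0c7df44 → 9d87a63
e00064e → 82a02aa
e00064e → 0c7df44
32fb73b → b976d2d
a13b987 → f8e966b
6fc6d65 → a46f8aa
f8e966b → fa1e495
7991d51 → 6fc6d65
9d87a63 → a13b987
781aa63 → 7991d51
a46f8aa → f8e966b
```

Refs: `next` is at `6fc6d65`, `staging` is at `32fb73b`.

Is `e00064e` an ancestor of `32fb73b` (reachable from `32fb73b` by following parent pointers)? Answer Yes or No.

Yes

Ancestors of 32fb73b (commits reachable by following parents): {0c7df44, 32fb73b, 6fc6d65, 781aa63, 7991d51, 8065ea7, 82a02aa, 9d87a63, a13b987, a46f8aa, b976d2d, e00064e, f8e966b, fa1e495}.
e00064e is in that set, so it is an ancestor of 32fb73b.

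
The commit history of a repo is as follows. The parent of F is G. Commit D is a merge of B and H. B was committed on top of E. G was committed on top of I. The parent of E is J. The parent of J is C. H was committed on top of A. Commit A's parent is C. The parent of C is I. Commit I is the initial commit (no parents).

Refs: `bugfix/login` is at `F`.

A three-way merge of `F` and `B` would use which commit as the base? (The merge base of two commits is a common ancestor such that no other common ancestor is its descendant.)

Ancestors of F: {F, G, I}.
Ancestors of B: {B, C, E, I, J}.
Common ancestors: {I}.
The only common ancestor is I, so it is the merge base.

I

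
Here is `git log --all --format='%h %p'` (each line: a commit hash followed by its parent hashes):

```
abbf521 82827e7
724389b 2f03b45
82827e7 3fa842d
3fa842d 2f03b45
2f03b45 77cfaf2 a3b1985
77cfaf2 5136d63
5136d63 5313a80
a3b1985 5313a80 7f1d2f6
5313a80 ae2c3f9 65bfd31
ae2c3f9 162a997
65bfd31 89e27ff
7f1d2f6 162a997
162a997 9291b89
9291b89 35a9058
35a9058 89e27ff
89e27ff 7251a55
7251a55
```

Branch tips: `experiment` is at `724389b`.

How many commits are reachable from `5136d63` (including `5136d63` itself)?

9

Walking parent pointers from 5136d63: reachable set = {162a997, 35a9058, 5136d63, 5313a80, 65bfd31, 7251a55, 89e27ff, 9291b89, ae2c3f9}.
That is 9 commits.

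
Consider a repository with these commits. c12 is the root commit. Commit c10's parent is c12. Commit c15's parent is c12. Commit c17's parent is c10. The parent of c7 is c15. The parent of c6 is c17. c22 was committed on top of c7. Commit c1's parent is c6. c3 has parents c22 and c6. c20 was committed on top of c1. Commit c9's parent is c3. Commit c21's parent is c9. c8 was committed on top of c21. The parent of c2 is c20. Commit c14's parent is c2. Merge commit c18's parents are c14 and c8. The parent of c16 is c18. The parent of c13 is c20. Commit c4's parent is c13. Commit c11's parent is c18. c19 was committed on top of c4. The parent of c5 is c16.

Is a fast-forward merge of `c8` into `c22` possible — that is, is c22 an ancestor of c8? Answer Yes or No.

A fast-forward from c22 to c8 is possible iff c22 is an ancestor of c8.
Ancestors of c8: {c10, c12, c15, c17, c21, c22, c3, c6, c7, c8, c9}.
c22 is among them, so fast-forward is possible.

Yes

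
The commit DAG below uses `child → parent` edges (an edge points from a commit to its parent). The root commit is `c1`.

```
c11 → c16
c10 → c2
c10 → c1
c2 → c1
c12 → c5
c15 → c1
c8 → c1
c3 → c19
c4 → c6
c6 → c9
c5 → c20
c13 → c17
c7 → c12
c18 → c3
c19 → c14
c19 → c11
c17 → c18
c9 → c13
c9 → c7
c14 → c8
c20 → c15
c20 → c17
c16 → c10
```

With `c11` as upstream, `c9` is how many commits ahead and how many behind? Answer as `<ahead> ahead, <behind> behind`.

Reachable from c9: {c1, c10, c11, c12, c13, c14, c15, c16, c17, c18, c19, c2, c20, c3, c5, c7, c8, c9}.
Reachable from c11: {c1, c10, c11, c16, c2}.
Only in c9's history (ahead): {c12, c13, c14, c15, c17, c18, c19, c20, c3, c5, c7, c8, c9} — 13.
Only in c11's history (behind): {} — 0.

13 ahead, 0 behind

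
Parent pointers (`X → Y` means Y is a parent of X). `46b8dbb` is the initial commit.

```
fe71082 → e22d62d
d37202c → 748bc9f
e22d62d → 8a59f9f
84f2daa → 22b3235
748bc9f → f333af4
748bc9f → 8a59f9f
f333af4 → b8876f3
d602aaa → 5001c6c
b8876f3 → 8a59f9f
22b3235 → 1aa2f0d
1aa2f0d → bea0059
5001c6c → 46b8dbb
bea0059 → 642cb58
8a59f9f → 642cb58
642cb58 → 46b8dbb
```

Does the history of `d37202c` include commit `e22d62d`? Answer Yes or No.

No

Ancestors of d37202c: {46b8dbb, 642cb58, 748bc9f, 8a59f9f, b8876f3, d37202c, f333af4}.
e22d62d is not in that set, so it is not an ancestor of d37202c.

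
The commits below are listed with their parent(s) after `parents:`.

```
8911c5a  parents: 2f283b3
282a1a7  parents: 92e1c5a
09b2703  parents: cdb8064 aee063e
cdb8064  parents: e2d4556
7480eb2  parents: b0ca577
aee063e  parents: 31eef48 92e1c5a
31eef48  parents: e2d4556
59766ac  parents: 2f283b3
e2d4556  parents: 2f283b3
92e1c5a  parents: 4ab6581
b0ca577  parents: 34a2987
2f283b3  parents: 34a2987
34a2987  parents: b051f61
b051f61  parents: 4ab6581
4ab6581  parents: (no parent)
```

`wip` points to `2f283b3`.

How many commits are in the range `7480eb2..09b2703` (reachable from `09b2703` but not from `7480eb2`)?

Reachable from 09b2703: {09b2703, 2f283b3, 31eef48, 34a2987, 4ab6581, 92e1c5a, aee063e, b051f61, cdb8064, e2d4556}.
Reachable from 7480eb2: {34a2987, 4ab6581, 7480eb2, b051f61, b0ca577}.
In 09b2703's history but not 7480eb2's: {09b2703, 2f283b3, 31eef48, 92e1c5a, aee063e, cdb8064, e2d4556} — 7 commits.

7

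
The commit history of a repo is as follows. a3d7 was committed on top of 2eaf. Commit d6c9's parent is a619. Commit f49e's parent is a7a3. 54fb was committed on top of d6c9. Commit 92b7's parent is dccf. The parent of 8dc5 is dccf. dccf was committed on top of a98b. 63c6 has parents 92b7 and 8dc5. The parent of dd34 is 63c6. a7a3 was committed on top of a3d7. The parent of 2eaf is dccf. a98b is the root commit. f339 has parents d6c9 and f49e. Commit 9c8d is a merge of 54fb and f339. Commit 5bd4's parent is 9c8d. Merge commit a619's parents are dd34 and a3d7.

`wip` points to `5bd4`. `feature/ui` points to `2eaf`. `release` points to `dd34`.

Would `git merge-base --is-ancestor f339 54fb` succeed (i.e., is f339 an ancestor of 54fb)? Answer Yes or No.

Ancestors of 54fb: {2eaf, 54fb, 63c6, 8dc5, 92b7, a3d7, a619, a98b, d6c9, dccf, dd34}.
f339 is not in that set, so it is not an ancestor of 54fb.

No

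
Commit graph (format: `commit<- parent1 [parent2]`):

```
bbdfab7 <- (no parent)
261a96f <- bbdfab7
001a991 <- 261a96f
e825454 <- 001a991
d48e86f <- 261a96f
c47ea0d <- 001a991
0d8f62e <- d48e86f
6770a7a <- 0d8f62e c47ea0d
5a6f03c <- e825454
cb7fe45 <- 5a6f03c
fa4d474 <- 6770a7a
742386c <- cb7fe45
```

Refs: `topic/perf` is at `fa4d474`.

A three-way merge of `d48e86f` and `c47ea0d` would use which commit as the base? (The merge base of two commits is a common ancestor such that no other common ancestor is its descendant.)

Ancestors of d48e86f: {261a96f, bbdfab7, d48e86f}.
Ancestors of c47ea0d: {001a991, 261a96f, bbdfab7, c47ea0d}.
Common ancestors: {261a96f, bbdfab7}.
Among these, 261a96f is not an ancestor of any other common ancestor — it is the merge base.

261a96f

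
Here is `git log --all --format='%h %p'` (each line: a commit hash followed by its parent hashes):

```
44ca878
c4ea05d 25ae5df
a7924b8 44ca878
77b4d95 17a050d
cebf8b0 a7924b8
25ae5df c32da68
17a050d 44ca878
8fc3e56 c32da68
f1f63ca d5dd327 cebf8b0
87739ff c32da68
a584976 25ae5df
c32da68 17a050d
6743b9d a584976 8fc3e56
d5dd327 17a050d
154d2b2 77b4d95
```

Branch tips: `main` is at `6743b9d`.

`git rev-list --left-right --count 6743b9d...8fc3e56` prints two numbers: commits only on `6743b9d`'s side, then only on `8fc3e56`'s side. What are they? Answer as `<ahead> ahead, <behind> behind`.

Reachable from 6743b9d: {17a050d, 25ae5df, 44ca878, 6743b9d, 8fc3e56, a584976, c32da68}.
Reachable from 8fc3e56: {17a050d, 44ca878, 8fc3e56, c32da68}.
Only in 6743b9d's history (ahead): {25ae5df, 6743b9d, a584976} — 3.
Only in 8fc3e56's history (behind): {} — 0.

3 ahead, 0 behind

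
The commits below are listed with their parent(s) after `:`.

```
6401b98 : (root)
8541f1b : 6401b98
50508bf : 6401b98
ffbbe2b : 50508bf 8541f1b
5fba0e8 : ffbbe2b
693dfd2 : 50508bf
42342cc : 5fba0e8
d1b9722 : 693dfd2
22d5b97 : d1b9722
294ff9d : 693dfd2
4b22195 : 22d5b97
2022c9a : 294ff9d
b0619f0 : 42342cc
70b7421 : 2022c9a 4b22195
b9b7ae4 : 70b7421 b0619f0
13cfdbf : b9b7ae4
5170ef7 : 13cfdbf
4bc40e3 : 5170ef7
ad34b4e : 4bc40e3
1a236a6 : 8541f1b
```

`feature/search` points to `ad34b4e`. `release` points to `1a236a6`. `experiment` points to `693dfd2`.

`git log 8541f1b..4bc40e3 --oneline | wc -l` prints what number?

Reachable from 4bc40e3: {13cfdbf, 2022c9a, 22d5b97, 294ff9d, 42342cc, 4b22195, 4bc40e3, 50508bf, 5170ef7, 5fba0e8, 6401b98, 693dfd2, 70b7421, 8541f1b, b0619f0, b9b7ae4, d1b9722, ffbbe2b}.
Reachable from 8541f1b: {6401b98, 8541f1b}.
In 4bc40e3's history but not 8541f1b's: {13cfdbf, 2022c9a, 22d5b97, 294ff9d, 42342cc, 4b22195, 4bc40e3, 50508bf, 5170ef7, 5fba0e8, 693dfd2, 70b7421, b0619f0, b9b7ae4, d1b9722, ffbbe2b} — 16 commits.

16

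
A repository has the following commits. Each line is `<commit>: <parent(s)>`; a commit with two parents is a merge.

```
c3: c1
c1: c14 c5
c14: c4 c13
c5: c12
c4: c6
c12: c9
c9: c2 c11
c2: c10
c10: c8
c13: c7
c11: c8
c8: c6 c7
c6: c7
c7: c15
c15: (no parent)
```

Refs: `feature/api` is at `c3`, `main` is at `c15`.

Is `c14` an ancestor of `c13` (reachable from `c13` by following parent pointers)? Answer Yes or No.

No

Ancestors of c13: {c13, c15, c7}.
c14 is not in that set, so it is not an ancestor of c13.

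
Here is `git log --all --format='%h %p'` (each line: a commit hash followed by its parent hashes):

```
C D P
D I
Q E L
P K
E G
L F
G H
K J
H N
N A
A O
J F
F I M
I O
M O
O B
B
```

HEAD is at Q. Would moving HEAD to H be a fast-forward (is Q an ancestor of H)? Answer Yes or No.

A fast-forward from Q to H is possible iff Q is an ancestor of H.
Ancestors of H: {A, B, H, N, O}.
Q is not among them, so fast-forward is not possible.

No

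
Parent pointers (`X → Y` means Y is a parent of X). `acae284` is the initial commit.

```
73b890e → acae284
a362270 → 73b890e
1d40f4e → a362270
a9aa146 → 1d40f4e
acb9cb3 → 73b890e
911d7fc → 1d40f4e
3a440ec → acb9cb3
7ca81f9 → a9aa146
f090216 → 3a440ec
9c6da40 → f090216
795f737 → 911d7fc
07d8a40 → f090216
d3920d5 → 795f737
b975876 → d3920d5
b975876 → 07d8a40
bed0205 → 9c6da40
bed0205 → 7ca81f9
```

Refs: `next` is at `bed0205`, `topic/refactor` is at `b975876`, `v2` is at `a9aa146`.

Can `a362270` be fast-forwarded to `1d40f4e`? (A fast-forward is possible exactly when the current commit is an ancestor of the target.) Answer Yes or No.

Yes

A fast-forward from a362270 to 1d40f4e is possible iff a362270 is an ancestor of 1d40f4e.
Ancestors of 1d40f4e: {1d40f4e, 73b890e, a362270, acae284}.
a362270 is among them, so fast-forward is possible.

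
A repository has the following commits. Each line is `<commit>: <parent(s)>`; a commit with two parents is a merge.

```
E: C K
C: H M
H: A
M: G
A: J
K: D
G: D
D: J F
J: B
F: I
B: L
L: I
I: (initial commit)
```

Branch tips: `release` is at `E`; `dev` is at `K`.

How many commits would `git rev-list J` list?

Walking parent pointers from J: reachable set = {B, I, J, L}.
That is 4 commits.

4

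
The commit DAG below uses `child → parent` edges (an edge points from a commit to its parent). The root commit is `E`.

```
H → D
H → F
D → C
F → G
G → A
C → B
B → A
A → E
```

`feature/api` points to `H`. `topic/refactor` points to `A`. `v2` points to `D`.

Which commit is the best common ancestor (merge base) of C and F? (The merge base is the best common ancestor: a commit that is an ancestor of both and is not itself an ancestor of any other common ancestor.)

Ancestors of C: {A, B, C, E}.
Ancestors of F: {A, E, F, G}.
Common ancestors: {A, E}.
Among these, A is not an ancestor of any other common ancestor — it is the merge base.

A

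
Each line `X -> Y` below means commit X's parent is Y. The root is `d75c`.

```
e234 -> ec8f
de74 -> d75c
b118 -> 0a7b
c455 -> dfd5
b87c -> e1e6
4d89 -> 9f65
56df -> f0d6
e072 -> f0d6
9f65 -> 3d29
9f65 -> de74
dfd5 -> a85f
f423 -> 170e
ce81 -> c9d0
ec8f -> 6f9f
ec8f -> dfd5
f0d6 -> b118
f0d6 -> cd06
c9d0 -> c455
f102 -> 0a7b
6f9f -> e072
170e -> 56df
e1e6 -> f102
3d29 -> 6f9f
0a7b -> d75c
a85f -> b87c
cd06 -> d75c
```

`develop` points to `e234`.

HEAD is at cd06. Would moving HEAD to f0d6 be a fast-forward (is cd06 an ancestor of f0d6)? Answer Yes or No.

A fast-forward from cd06 to f0d6 is possible iff cd06 is an ancestor of f0d6.
Ancestors of f0d6: {0a7b, b118, cd06, d75c, f0d6}.
cd06 is among them, so fast-forward is possible.

Yes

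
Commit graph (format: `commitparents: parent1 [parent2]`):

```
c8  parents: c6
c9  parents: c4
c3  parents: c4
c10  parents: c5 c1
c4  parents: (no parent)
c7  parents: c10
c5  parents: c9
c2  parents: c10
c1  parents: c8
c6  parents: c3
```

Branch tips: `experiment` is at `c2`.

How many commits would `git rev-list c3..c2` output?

7

Reachable from c2: {c1, c10, c2, c3, c4, c5, c6, c8, c9}.
Reachable from c3: {c3, c4}.
In c2's history but not c3's: {c1, c10, c2, c5, c6, c8, c9} — 7 commits.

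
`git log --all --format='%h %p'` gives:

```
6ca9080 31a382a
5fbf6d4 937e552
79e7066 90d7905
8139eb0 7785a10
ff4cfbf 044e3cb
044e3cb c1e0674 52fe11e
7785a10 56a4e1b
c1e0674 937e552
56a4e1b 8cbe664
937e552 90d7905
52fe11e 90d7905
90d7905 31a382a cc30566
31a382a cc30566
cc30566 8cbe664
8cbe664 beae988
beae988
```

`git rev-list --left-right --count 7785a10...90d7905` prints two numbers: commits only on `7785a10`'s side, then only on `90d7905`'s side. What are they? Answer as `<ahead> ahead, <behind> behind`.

Reachable from 7785a10: {56a4e1b, 7785a10, 8cbe664, beae988}.
Reachable from 90d7905: {31a382a, 8cbe664, 90d7905, beae988, cc30566}.
Only in 7785a10's history (ahead): {56a4e1b, 7785a10} — 2.
Only in 90d7905's history (behind): {31a382a, 90d7905, cc30566} — 3.

2 ahead, 3 behind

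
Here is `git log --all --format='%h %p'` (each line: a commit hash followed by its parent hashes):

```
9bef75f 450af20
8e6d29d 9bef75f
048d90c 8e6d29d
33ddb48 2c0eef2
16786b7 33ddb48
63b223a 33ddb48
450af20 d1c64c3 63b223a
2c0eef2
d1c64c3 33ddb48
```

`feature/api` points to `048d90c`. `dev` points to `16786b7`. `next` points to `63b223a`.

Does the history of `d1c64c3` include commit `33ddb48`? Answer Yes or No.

Ancestors of d1c64c3 (commits reachable by following parents): {2c0eef2, 33ddb48, d1c64c3}.
33ddb48 is in that set, so it is an ancestor of d1c64c3.

Yes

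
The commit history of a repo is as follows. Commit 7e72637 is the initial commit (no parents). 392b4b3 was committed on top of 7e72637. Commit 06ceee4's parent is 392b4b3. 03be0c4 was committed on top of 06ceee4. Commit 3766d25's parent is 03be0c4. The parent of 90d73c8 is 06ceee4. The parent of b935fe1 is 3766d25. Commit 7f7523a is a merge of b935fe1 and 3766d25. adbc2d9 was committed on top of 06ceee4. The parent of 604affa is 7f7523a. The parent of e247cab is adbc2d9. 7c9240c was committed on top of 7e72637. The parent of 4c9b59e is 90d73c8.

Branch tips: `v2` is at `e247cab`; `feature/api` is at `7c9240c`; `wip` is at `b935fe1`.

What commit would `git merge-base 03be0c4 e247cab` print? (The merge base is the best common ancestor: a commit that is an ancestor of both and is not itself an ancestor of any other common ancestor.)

Ancestors of 03be0c4: {03be0c4, 06ceee4, 392b4b3, 7e72637}.
Ancestors of e247cab: {06ceee4, 392b4b3, 7e72637, adbc2d9, e247cab}.
Common ancestors: {06ceee4, 392b4b3, 7e72637}.
Among these, 06ceee4 is not an ancestor of any other common ancestor — it is the merge base.

06ceee4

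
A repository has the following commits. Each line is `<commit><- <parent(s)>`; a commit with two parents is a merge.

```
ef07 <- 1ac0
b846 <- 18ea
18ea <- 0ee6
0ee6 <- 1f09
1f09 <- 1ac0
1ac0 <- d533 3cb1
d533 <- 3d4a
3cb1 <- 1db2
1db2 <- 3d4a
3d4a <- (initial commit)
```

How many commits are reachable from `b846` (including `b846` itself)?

9

Walking parent pointers from b846: reachable set = {0ee6, 18ea, 1ac0, 1db2, 1f09, 3cb1, 3d4a, b846, d533}.
That is 9 commits.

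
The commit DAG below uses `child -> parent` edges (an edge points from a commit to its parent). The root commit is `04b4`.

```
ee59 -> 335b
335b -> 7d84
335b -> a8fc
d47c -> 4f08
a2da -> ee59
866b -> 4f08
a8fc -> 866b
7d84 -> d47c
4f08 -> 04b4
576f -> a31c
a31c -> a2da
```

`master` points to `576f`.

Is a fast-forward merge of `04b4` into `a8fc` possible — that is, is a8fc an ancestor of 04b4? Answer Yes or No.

No

A fast-forward from a8fc to 04b4 is possible iff a8fc is an ancestor of 04b4.
Ancestors of 04b4: {04b4}.
a8fc is not among them, so fast-forward is not possible.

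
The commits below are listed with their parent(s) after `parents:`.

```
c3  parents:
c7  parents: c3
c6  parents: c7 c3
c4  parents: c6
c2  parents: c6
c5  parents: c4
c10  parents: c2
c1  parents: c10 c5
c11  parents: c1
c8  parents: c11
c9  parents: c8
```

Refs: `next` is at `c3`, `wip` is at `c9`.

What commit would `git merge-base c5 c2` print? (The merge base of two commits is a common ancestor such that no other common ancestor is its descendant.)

c6

Ancestors of c5: {c3, c4, c5, c6, c7}.
Ancestors of c2: {c2, c3, c6, c7}.
Common ancestors: {c3, c6, c7}.
Among these, c6 is not an ancestor of any other common ancestor — it is the merge base.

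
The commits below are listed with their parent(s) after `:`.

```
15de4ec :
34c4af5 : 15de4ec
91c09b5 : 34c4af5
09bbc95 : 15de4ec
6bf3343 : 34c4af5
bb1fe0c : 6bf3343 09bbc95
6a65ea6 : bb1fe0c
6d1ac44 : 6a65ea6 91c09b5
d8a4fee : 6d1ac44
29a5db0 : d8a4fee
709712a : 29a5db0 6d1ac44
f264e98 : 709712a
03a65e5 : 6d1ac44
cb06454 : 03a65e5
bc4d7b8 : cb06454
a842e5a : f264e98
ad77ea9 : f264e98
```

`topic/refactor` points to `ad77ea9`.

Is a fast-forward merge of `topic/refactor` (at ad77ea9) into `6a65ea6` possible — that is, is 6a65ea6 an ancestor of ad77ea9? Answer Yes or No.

Yes

A fast-forward from 6a65ea6 to ad77ea9 is possible iff 6a65ea6 is an ancestor of ad77ea9.
Ancestors of ad77ea9: {09bbc95, 15de4ec, 29a5db0, 34c4af5, 6a65ea6, 6bf3343, 6d1ac44, 709712a, 91c09b5, ad77ea9, bb1fe0c, d8a4fee, f264e98}.
6a65ea6 is among them, so fast-forward is possible.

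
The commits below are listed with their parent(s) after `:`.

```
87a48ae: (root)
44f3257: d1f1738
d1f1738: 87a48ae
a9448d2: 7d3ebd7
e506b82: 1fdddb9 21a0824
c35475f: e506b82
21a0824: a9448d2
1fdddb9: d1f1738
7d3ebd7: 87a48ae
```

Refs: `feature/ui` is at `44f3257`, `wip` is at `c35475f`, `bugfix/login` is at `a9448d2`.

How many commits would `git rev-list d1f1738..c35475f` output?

Reachable from c35475f: {1fdddb9, 21a0824, 7d3ebd7, 87a48ae, a9448d2, c35475f, d1f1738, e506b82}.
Reachable from d1f1738: {87a48ae, d1f1738}.
In c35475f's history but not d1f1738's: {1fdddb9, 21a0824, 7d3ebd7, a9448d2, c35475f, e506b82} — 6 commits.

6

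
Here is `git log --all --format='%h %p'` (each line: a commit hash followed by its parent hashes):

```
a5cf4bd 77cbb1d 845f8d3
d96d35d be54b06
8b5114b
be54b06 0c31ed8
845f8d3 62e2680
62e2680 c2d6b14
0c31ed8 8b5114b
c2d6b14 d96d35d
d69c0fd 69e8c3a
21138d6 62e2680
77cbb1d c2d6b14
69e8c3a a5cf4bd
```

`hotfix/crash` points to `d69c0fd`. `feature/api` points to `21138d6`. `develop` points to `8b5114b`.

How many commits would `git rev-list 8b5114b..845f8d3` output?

6

Reachable from 845f8d3: {0c31ed8, 62e2680, 845f8d3, 8b5114b, be54b06, c2d6b14, d96d35d}.
Reachable from 8b5114b: {8b5114b}.
In 845f8d3's history but not 8b5114b's: {0c31ed8, 62e2680, 845f8d3, be54b06, c2d6b14, d96d35d} — 6 commits.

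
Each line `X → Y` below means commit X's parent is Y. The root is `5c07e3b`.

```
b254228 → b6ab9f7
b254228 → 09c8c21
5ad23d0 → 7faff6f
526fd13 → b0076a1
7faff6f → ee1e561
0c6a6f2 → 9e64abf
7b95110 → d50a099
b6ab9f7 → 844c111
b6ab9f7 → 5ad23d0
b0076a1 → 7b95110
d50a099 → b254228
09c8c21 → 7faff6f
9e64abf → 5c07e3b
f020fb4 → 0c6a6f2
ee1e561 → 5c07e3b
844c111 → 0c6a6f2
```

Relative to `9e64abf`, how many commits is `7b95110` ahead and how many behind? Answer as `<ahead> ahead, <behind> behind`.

10 ahead, 0 behind

Reachable from 7b95110: {09c8c21, 0c6a6f2, 5ad23d0, 5c07e3b, 7b95110, 7faff6f, 844c111, 9e64abf, b254228, b6ab9f7, d50a099, ee1e561}.
Reachable from 9e64abf: {5c07e3b, 9e64abf}.
Only in 7b95110's history (ahead): {09c8c21, 0c6a6f2, 5ad23d0, 7b95110, 7faff6f, 844c111, b254228, b6ab9f7, d50a099, ee1e561} — 10.
Only in 9e64abf's history (behind): {} — 0.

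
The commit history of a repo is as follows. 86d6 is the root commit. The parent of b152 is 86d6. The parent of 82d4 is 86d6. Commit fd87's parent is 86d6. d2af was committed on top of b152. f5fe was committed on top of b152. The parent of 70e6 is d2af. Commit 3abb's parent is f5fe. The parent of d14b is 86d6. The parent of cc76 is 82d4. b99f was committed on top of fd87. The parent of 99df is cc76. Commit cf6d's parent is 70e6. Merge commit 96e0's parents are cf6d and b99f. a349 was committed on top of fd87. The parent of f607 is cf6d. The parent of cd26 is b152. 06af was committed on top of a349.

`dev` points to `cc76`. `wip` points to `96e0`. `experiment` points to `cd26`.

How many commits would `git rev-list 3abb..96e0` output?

6

Reachable from 96e0: {70e6, 86d6, 96e0, b152, b99f, cf6d, d2af, fd87}.
Reachable from 3abb: {3abb, 86d6, b152, f5fe}.
In 96e0's history but not 3abb's: {70e6, 96e0, b99f, cf6d, d2af, fd87} — 6 commits.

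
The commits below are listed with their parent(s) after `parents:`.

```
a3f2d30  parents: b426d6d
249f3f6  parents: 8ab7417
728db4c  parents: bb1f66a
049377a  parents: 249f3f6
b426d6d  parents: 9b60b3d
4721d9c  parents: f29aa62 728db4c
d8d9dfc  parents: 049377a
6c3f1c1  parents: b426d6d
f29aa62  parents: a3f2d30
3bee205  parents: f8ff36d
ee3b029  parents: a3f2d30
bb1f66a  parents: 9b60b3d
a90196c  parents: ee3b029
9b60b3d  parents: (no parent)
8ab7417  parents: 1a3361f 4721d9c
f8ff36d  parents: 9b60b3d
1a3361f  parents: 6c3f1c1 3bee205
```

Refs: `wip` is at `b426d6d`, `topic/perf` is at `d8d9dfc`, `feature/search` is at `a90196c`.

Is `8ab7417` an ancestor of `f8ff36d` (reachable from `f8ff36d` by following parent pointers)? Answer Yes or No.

No

Ancestors of f8ff36d: {9b60b3d, f8ff36d}.
8ab7417 is not in that set, so it is not an ancestor of f8ff36d.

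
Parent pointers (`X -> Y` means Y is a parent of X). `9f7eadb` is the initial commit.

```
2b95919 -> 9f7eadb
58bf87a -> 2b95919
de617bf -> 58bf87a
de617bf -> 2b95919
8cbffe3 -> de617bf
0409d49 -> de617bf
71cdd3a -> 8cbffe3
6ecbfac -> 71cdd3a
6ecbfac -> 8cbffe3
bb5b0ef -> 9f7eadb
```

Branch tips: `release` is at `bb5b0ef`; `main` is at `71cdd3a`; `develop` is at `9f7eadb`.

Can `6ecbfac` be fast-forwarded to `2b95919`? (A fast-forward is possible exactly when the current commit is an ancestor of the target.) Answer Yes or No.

A fast-forward from 6ecbfac to 2b95919 is possible iff 6ecbfac is an ancestor of 2b95919.
Ancestors of 2b95919: {2b95919, 9f7eadb}.
6ecbfac is not among them, so fast-forward is not possible.

No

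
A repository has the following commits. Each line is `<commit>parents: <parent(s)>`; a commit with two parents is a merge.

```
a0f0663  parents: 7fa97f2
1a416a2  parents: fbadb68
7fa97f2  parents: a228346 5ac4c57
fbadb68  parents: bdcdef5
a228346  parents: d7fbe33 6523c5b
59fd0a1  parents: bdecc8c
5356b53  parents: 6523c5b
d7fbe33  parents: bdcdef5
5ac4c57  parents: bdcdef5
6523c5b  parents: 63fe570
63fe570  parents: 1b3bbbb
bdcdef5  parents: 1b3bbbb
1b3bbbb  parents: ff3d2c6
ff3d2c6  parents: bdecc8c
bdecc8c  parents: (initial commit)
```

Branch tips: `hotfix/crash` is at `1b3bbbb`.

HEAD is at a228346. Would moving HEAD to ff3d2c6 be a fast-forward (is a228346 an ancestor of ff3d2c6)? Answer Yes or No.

No

A fast-forward from a228346 to ff3d2c6 is possible iff a228346 is an ancestor of ff3d2c6.
Ancestors of ff3d2c6: {bdecc8c, ff3d2c6}.
a228346 is not among them, so fast-forward is not possible.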